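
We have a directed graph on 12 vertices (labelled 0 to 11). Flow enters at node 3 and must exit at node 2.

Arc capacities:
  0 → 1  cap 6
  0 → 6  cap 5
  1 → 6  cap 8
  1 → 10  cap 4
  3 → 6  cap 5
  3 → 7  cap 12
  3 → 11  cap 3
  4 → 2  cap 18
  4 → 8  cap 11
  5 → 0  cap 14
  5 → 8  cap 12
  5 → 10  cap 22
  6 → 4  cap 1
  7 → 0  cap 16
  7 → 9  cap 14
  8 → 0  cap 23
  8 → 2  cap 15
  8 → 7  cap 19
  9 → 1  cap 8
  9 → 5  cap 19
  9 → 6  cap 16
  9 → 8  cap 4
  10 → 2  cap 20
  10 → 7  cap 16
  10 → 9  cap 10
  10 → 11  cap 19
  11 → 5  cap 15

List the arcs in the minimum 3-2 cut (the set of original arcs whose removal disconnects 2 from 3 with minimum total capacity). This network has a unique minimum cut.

augment #1: 3→6→4→2 push 1
augment #2: 3→7→9→8→2 push 4
augment #3: 3→11→5→8→2 push 3
augment #4: 3→7→0→1→10→2 push 4
augment #5: 3→7→9→5→8→2 push 4
max flow = 16; residual-reachable set from 3 gives S-side
cut edges (S→T): {(3,7), (3,11), (6,4)} total cap 16

Min-cut arcs: {(3,7), (3,11), (6,4)} (total capacity 16)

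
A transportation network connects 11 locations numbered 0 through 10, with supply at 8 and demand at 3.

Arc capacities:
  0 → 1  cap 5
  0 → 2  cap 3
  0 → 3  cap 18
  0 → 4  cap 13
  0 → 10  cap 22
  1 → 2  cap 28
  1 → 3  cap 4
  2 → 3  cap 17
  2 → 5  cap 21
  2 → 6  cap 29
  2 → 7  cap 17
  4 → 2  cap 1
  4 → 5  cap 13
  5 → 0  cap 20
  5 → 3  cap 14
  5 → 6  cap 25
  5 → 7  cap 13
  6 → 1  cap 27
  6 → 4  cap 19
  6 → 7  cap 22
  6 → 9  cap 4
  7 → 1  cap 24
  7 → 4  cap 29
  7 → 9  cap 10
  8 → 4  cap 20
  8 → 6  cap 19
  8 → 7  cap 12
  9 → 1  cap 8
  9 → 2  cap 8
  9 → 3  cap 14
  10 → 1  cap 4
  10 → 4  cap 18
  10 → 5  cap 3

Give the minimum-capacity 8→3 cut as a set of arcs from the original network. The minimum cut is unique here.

augment #1: 8→4→2→3 push 1
augment #2: 8→4→5→3 push 13
augment #3: 8→6→1→3 push 4
augment #4: 8→6→9→3 push 4
augment #5: 8→7→9→3 push 10
augment #6: 8→6→1→2→3 push 11
augment #7: 8→7→1→2→3 push 2
max flow = 45; residual-reachable set from 8 gives S-side
cut edges (S→T): {(4,2), (4,5), (8,6), (8,7)} total cap 45

Min-cut arcs: {(4,2), (4,5), (8,6), (8,7)} (total capacity 45)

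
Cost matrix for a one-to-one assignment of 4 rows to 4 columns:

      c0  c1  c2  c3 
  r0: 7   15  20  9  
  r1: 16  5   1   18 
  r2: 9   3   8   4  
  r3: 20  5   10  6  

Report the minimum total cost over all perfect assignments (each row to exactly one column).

one of 2 optimal assignments: row0→col0 (cost 7), row1→col2 (cost 1), row2→col1 (cost 3), row3→col3 (cost 6)
total = 7 + 1 + 3 + 6 = 17

Minimum assignment cost: 17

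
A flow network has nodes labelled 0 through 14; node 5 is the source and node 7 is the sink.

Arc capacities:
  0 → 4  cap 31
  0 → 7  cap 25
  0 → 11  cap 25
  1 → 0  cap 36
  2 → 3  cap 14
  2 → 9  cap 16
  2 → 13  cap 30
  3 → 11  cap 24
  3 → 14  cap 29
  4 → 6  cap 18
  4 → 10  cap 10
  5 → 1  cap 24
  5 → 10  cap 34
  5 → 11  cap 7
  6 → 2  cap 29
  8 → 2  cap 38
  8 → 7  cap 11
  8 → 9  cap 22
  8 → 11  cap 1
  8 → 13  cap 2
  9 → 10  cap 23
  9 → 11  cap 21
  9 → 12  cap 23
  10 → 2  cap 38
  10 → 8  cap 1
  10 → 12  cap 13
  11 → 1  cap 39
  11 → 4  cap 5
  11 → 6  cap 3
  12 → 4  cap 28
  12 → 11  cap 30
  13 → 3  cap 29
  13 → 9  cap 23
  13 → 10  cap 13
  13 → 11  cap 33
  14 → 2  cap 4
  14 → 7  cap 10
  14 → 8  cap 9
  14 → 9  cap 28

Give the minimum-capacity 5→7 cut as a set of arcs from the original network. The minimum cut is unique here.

augment #1: 5→1→0→7 push 24
augment #2: 5→10→8→7 push 1
augment #3: 5→11→1→0→7 push 1
augment #4: 5→10→2→3→14→7 push 10
augment #5: 5→10→2→3→14→8→7 push 4
augment #6: 5→10→2→13→3→14→8→7 push 5
max flow = 45; residual-reachable set from 5 gives S-side
cut edges (S→T): {(0,7), (10,8), (14,7), (14,8)} total cap 45

Min-cut arcs: {(0,7), (10,8), (14,7), (14,8)} (total capacity 45)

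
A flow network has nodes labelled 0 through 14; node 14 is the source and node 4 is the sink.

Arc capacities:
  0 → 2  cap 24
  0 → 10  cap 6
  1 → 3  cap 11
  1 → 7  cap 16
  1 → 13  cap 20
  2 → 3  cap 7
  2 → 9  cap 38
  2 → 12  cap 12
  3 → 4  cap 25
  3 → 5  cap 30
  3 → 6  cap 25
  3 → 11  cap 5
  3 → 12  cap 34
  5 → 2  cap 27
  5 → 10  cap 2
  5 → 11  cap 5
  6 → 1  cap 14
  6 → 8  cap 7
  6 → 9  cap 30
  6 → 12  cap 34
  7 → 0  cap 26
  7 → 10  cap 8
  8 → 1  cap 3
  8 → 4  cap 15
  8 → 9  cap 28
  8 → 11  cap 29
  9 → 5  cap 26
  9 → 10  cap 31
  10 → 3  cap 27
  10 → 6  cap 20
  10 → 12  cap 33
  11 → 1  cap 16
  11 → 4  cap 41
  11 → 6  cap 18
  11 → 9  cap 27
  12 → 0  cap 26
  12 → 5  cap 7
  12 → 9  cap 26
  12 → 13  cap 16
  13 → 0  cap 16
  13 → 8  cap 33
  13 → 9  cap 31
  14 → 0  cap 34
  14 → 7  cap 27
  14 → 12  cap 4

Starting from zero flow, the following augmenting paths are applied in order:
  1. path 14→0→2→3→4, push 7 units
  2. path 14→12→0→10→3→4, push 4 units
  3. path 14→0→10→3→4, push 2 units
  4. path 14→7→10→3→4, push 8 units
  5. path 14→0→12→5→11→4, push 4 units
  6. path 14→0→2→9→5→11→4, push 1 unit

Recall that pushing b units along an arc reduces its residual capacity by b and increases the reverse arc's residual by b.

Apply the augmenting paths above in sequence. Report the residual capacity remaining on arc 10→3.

Residual capacity of (10,3): 13

after path 1 (14→0→2→3→4, push 7): res(10,3)=27
after path 2 (14→12→0→10→3→4, push 4): res(10,3)=23
after path 3 (14→0→10→3→4, push 2): res(10,3)=21
after path 4 (14→7→10→3→4, push 8): res(10,3)=13
after path 5 (14→0→12→5→11→4, push 4): res(10,3)=13
after path 6 (14→0→2→9→5→11→4, push 1): res(10,3)=13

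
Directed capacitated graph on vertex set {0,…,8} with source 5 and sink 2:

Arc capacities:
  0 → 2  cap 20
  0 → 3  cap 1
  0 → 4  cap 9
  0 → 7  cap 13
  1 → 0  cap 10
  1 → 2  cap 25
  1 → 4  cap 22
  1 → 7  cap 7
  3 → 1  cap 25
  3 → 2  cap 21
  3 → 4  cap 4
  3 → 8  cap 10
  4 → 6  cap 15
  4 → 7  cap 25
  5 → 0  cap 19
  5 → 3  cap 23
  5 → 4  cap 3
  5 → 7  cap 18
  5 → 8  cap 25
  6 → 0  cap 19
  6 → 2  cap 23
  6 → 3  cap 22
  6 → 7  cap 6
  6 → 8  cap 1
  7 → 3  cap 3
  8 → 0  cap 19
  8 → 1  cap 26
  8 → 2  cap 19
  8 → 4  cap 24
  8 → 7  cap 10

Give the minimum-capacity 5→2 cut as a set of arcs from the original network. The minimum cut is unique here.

augment #1: 5→0→2 push 19
augment #2: 5→3→2 push 21
augment #3: 5→8→2 push 19
augment #4: 5→3→1→2 push 2
augment #5: 5→4→6→2 push 3
augment #6: 5→8→0→2 push 1
augment #7: 5→8→1→2 push 5
augment #8: 5→7→3→1→2 push 3
max flow = 73; residual-reachable set from 5 gives S-side
cut edges (S→T): {(5,0), (5,3), (5,4), (5,8), (7,3)} total cap 73

Min-cut arcs: {(5,0), (5,3), (5,4), (5,8), (7,3)} (total capacity 73)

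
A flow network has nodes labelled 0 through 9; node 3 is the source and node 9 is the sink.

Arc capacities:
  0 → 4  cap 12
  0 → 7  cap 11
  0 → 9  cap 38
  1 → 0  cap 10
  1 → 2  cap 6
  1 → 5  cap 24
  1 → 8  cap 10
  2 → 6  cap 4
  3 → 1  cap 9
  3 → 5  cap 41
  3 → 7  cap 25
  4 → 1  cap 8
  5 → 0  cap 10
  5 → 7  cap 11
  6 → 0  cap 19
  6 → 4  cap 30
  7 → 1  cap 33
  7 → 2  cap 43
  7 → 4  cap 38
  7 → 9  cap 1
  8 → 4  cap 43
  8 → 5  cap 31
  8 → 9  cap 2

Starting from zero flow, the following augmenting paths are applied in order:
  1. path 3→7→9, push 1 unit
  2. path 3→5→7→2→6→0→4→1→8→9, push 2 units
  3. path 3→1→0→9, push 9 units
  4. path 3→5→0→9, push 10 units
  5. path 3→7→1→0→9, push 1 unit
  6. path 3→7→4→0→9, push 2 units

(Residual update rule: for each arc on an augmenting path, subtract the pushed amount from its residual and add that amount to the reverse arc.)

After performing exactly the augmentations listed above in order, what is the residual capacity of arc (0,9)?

Residual capacity of (0,9): 16

after path 1 (3→7→9, push 1): res(0,9)=38
after path 2 (3→5→7→2→6→0→4→1→8→9, push 2): res(0,9)=38
after path 3 (3→1→0→9, push 9): res(0,9)=29
after path 4 (3→5→0→9, push 10): res(0,9)=19
after path 5 (3→7→1→0→9, push 1): res(0,9)=18
after path 6 (3→7→4→0→9, push 2): res(0,9)=16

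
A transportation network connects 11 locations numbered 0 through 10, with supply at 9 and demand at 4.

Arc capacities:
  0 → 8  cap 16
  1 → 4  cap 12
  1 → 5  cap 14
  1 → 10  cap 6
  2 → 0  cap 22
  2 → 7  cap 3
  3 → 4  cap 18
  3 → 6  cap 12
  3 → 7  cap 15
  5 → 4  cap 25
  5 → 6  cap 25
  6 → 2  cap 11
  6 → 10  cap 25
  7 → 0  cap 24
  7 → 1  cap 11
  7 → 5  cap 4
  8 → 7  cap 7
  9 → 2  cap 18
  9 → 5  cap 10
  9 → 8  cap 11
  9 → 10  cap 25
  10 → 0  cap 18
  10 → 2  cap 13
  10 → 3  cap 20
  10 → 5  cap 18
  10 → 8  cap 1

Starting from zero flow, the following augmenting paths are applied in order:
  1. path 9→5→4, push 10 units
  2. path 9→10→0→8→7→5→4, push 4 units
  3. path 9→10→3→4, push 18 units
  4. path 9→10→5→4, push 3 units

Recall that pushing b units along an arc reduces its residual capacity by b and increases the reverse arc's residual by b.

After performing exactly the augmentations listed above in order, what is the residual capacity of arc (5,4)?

after path 1 (9→5→4, push 10): res(5,4)=15
after path 2 (9→10→0→8→7→5→4, push 4): res(5,4)=11
after path 3 (9→10→3→4, push 18): res(5,4)=11
after path 4 (9→10→5→4, push 3): res(5,4)=8

Residual capacity of (5,4): 8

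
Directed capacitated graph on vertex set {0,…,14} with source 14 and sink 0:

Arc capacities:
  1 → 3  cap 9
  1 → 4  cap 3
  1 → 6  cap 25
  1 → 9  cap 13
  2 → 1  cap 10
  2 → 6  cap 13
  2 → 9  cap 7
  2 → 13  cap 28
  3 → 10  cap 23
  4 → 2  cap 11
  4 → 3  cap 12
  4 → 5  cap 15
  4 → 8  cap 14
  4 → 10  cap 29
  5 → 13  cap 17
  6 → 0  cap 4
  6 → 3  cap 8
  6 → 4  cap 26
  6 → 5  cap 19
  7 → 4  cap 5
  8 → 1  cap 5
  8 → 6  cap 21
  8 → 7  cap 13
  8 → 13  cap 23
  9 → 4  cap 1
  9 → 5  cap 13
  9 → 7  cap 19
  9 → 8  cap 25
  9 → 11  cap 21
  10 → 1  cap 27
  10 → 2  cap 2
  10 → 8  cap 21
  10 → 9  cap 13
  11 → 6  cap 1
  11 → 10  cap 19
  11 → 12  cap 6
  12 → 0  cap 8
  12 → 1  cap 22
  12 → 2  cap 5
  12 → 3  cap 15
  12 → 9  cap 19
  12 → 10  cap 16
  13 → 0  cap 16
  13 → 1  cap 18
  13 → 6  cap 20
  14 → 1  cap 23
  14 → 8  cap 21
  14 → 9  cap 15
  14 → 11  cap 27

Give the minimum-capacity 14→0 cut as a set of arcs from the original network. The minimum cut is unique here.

augment #1: 14→1→6→0 push 4
augment #2: 14→8→13→0 push 16
augment #3: 14→11→12→0 push 6
max flow = 26; residual-reachable set from 14 gives S-side
cut edges (S→T): {(6,0), (11,12), (13,0)} total cap 26

Min-cut arcs: {(6,0), (11,12), (13,0)} (total capacity 26)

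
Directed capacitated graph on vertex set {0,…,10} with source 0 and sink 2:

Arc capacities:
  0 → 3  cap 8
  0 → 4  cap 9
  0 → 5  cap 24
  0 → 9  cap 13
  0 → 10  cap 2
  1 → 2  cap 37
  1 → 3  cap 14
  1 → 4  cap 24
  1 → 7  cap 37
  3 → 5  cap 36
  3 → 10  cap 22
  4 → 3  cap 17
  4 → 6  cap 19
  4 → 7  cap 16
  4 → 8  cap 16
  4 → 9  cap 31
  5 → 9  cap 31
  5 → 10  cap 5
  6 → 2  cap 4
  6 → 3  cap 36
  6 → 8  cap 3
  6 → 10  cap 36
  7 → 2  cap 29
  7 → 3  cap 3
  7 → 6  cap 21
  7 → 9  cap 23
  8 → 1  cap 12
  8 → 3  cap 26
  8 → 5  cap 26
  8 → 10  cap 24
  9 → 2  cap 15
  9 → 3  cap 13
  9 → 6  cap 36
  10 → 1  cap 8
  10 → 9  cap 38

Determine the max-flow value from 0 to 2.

Maximum flow value: 39

augment #1: 0→9→2 bottleneck 13, total now 13
augment #2: 0→4→6→2 bottleneck 4, total now 17
augment #3: 0→4→7→2 bottleneck 5, total now 22
augment #4: 0→5→9→2 bottleneck 2, total now 24
augment #5: 0→10→1→2 bottleneck 2, total now 26
augment #6: 0→3→10→1→2 bottleneck 6, total now 32
augment #7: 0→5→9→6→4→7→2 bottleneck 4, total now 36
augment #8: 0→5→9→6→8→1→2 bottleneck 3, total now 39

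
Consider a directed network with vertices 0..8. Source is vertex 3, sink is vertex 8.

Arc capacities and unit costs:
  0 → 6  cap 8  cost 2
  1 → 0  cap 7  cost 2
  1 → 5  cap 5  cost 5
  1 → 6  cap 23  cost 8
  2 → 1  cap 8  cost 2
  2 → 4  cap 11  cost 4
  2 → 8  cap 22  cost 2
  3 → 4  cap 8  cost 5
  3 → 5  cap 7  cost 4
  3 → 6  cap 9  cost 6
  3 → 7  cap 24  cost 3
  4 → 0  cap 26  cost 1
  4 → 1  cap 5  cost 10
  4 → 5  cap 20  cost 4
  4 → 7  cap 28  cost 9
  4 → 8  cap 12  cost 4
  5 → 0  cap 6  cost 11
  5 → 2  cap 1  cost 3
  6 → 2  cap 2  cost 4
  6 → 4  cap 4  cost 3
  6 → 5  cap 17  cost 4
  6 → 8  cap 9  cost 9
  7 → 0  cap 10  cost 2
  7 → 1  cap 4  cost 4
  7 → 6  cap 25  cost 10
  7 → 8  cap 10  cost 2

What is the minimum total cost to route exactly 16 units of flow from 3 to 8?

Minimum cost for 16 units: 104

shortest-cost path #1: 3→7→8 push 10 @ unit cost 5 (adds 50)
shortest-cost path #2: 3→4→8 push 6 @ unit cost 9 (adds 54)
total cost = 104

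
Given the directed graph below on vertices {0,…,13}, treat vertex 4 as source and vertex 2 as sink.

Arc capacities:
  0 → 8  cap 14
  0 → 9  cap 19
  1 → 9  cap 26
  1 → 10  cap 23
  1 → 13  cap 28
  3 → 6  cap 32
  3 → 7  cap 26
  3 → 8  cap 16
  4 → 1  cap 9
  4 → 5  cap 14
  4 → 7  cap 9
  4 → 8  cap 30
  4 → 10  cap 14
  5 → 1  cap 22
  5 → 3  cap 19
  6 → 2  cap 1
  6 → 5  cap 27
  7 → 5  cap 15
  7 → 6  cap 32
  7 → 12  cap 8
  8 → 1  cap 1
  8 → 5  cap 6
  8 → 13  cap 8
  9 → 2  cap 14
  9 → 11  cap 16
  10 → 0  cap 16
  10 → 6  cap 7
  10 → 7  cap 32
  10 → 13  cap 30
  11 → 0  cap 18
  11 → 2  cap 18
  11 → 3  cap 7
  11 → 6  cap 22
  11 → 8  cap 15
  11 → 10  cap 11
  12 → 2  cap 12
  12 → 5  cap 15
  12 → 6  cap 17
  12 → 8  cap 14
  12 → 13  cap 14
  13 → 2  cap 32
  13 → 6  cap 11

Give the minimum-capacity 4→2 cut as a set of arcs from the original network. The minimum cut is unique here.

augment #1: 4→1→9→2 push 9
augment #2: 4→7→6→2 push 1
augment #3: 4→7→12→2 push 8
augment #4: 4→8→13→2 push 8
augment #5: 4→10→13→2 push 14
augment #6: 4→5→1→9→2 push 5
augment #7: 4→5→1→13→2 push 9
augment #8: 4→8→1→13→2 push 1
augment #9: 4→8→5→1→9→11→2 push 6
max flow = 61; residual-reachable set from 4 gives S-side
cut edges (S→T): {(4,1), (4,5), (4,7), (4,10), (8,1), (8,5), (8,13)} total cap 61

Min-cut arcs: {(4,1), (4,5), (4,7), (4,10), (8,1), (8,5), (8,13)} (total capacity 61)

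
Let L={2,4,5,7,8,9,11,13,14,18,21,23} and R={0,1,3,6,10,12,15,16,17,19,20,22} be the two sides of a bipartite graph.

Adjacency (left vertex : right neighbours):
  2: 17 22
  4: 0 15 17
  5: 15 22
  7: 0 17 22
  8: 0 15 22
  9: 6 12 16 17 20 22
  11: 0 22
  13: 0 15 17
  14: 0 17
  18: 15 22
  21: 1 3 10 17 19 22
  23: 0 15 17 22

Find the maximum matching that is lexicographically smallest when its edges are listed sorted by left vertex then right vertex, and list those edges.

|M| = 6 (so the lex-smallest maximum matching has 6 edges)
process left vertices in ascending order; for each, take the smallest-labelled available neighbour that still permits 6 edges overall, or leave it unmatched if none does
lex-smallest matching: {2-17, 4-0, 5-15, 7-22, 9-6, 21-1}

Lex-smallest maximum matching: {(2,17), (4,0), (5,15), (7,22), (9,6), (21,1)}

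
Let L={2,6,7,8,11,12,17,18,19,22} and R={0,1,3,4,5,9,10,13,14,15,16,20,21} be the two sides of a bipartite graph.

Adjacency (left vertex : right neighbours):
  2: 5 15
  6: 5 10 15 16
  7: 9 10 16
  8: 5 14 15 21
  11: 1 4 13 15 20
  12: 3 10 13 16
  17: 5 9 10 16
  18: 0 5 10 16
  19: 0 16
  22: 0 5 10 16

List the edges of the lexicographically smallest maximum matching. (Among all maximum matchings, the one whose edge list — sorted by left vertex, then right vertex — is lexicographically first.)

|M| = 9 (so the lex-smallest maximum matching has 9 edges)
process left vertices in ascending order; for each, take the smallest-labelled available neighbour that still permits 9 edges overall, or leave it unmatched if none does
lex-smallest matching: {2-5, 6-15, 7-9, 8-14, 11-1, 12-3, 17-10, 18-0, 19-16}

Lex-smallest maximum matching: {(2,5), (6,15), (7,9), (8,14), (11,1), (12,3), (17,10), (18,0), (19,16)}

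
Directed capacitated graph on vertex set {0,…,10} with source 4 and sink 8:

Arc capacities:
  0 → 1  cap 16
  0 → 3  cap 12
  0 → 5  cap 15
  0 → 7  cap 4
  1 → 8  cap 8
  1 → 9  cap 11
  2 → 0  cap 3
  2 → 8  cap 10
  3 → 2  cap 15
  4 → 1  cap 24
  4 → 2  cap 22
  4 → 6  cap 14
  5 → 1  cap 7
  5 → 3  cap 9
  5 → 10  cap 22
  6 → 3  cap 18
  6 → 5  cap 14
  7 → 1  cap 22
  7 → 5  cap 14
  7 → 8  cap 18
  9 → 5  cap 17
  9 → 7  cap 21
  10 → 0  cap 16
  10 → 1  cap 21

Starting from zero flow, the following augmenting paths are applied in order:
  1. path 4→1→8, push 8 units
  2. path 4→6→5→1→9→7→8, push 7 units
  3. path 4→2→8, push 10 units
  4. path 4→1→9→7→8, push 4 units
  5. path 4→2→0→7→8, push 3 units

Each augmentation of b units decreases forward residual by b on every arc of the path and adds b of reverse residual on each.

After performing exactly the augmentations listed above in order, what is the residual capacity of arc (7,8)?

Residual capacity of (7,8): 4

after path 1 (4→1→8, push 8): res(7,8)=18
after path 2 (4→6→5→1→9→7→8, push 7): res(7,8)=11
after path 3 (4→2→8, push 10): res(7,8)=11
after path 4 (4→1→9→7→8, push 4): res(7,8)=7
after path 5 (4→2→0→7→8, push 3): res(7,8)=4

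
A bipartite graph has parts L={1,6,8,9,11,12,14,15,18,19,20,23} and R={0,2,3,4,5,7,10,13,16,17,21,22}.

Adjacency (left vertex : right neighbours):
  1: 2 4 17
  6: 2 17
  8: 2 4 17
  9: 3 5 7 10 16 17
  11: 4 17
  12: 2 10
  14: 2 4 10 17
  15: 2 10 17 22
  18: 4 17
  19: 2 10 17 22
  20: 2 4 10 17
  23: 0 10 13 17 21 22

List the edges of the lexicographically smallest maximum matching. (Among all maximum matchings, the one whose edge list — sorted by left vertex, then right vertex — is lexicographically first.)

Lex-smallest maximum matching: {(1,2), (6,17), (8,4), (9,3), (12,10), (15,22), (23,0)}

|M| = 7 (so the lex-smallest maximum matching has 7 edges)
process left vertices in ascending order; for each, take the smallest-labelled available neighbour that still permits 7 edges overall, or leave it unmatched if none does
lex-smallest matching: {1-2, 6-17, 8-4, 9-3, 12-10, 15-22, 23-0}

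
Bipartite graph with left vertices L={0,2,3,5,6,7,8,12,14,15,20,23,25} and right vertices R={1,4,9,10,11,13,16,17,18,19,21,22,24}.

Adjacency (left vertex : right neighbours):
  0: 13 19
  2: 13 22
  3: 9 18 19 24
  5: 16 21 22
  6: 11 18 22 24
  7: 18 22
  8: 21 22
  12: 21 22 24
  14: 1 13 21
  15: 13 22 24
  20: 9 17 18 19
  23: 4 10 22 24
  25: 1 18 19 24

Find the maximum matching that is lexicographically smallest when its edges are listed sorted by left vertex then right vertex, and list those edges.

|M| = 12 (so the lex-smallest maximum matching has 12 edges)
process left vertices in ascending order; for each, take the smallest-labelled available neighbour that still permits 12 edges overall, or leave it unmatched if none does
lex-smallest matching: {0-13, 2-22, 3-9, 5-16, 6-11, 7-18, 8-21, 12-24, 14-1, 20-17, 23-4, 25-19}

Lex-smallest maximum matching: {(0,13), (2,22), (3,9), (5,16), (6,11), (7,18), (8,21), (12,24), (14,1), (20,17), (23,4), (25,19)}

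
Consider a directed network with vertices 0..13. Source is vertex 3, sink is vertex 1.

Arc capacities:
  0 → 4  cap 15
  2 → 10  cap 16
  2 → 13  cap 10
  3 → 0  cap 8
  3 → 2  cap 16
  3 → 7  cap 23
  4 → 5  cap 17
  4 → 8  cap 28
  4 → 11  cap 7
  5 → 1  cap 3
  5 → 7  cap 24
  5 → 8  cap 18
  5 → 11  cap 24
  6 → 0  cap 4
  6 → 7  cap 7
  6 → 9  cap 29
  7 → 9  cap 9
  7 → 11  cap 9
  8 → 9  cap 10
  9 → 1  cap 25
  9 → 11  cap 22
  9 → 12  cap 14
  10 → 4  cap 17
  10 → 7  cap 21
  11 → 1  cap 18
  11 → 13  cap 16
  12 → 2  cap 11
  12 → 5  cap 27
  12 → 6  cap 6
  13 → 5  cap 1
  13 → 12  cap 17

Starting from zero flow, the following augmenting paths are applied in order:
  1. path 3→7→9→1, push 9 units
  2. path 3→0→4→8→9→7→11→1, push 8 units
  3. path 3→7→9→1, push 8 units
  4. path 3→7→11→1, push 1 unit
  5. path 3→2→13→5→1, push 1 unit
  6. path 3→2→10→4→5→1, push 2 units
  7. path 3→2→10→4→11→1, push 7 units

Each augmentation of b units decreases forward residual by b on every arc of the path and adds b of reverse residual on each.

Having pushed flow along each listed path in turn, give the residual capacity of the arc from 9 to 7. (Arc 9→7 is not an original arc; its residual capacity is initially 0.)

after path 1 (3→7→9→1, push 9): res(9,7)=9
after path 2 (3→0→4→8→9→7→11→1, push 8): res(9,7)=1
after path 3 (3→7→9→1, push 8): res(9,7)=9
after path 4 (3→7→11→1, push 1): res(9,7)=9
after path 5 (3→2→13→5→1, push 1): res(9,7)=9
after path 6 (3→2→10→4→5→1, push 2): res(9,7)=9
after path 7 (3→2→10→4→11→1, push 7): res(9,7)=9

Residual capacity of (9,7): 9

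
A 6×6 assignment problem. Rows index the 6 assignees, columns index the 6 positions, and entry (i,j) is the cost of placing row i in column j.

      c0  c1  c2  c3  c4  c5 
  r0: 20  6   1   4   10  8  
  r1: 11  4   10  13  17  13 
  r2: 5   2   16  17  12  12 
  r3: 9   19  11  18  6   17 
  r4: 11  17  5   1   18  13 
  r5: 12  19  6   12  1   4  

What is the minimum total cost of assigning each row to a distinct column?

Minimum assignment cost: 21

optimal assignment: row0→col2 (cost 1), row1→col1 (cost 4), row2→col0 (cost 5), row3→col4 (cost 6), row4→col3 (cost 1), row5→col5 (cost 4)
total = 1 + 4 + 5 + 6 + 1 + 4 = 21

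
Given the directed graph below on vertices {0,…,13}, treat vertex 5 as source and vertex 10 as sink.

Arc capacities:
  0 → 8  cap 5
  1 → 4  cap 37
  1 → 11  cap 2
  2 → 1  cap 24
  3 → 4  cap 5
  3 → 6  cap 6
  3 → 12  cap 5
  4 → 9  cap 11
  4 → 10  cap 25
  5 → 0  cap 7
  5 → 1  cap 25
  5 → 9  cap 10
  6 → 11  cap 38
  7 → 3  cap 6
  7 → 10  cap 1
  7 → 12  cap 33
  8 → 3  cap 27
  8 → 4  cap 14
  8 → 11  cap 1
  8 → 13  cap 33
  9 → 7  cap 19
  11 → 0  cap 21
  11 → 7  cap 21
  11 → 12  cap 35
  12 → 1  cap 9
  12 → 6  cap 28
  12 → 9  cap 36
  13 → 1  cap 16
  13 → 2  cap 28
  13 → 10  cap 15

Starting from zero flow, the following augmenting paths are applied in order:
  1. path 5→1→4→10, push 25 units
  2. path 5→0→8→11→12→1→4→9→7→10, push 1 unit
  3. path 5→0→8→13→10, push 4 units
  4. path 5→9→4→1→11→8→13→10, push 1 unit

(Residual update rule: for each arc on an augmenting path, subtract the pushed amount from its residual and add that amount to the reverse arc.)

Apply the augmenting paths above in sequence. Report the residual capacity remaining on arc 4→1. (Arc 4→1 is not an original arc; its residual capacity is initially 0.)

Residual capacity of (4,1): 25

after path 1 (5→1→4→10, push 25): res(4,1)=25
after path 2 (5→0→8→11→12→1→4→9→7→10, push 1): res(4,1)=26
after path 3 (5→0→8→13→10, push 4): res(4,1)=26
after path 4 (5→9→4→1→11→8→13→10, push 1): res(4,1)=25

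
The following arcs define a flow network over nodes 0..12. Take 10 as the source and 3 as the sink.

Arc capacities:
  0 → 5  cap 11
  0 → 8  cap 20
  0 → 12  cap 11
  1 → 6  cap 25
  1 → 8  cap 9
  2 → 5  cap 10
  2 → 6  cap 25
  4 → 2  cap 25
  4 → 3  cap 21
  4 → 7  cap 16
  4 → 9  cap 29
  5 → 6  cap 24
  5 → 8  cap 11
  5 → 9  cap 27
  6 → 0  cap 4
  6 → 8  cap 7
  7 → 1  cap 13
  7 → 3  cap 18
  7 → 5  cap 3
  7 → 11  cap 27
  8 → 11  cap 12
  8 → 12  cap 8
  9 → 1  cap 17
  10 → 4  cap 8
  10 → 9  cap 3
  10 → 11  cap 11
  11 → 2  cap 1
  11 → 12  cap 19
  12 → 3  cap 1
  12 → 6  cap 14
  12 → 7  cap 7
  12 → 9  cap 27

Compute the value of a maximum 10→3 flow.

augment #1: 10→4→3 bottleneck 8, total now 8
augment #2: 10→11→12→3 bottleneck 1, total now 9
augment #3: 10→11→12→7→3 bottleneck 7, total now 16

Maximum flow value: 16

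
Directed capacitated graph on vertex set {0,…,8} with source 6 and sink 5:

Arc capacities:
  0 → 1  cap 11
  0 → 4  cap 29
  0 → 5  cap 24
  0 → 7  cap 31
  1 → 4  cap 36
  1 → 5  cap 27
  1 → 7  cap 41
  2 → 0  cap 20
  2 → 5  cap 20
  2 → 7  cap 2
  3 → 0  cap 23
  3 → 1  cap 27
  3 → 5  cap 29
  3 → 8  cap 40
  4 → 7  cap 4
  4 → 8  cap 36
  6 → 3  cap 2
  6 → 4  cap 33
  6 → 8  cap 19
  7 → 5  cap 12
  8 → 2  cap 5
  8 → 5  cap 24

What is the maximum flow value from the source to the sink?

augment #1: 6→3→5 bottleneck 2, total now 2
augment #2: 6→8→5 bottleneck 19, total now 21
augment #3: 6→4→7→5 bottleneck 4, total now 25
augment #4: 6→4→8→5 bottleneck 5, total now 30
augment #5: 6→4→8→2→5 bottleneck 5, total now 35

Maximum flow value: 35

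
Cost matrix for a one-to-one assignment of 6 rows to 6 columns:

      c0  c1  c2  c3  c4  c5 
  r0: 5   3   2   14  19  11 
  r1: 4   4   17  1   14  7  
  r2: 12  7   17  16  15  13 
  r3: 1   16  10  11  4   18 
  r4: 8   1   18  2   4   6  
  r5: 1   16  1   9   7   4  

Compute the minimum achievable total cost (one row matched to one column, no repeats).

optimal assignment: row0→col2 (cost 2), row1→col3 (cost 1), row2→col1 (cost 7), row3→col0 (cost 1), row4→col4 (cost 4), row5→col5 (cost 4)
total = 2 + 1 + 7 + 1 + 4 + 4 = 19

Minimum assignment cost: 19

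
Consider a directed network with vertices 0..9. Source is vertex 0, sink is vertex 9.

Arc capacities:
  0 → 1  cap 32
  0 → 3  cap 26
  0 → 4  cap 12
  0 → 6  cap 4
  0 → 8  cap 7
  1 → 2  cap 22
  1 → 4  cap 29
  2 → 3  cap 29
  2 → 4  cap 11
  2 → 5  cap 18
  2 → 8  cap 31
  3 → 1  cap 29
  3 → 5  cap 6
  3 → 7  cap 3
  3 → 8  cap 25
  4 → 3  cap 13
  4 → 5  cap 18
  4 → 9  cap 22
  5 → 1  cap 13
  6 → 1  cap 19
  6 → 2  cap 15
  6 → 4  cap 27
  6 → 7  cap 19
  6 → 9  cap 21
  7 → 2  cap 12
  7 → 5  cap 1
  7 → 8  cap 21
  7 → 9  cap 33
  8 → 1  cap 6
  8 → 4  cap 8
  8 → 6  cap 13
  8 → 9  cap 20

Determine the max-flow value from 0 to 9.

augment #1: 0→4→9 bottleneck 12, total now 12
augment #2: 0→6→9 bottleneck 4, total now 16
augment #3: 0→8→9 bottleneck 7, total now 23
augment #4: 0→1→4→9 bottleneck 10, total now 33
augment #5: 0→3→7→9 bottleneck 3, total now 36
augment #6: 0→3→8→9 bottleneck 13, total now 49
augment #7: 0→3→8→6→9 bottleneck 10, total now 59
augment #8: 0→1→2→8→6→9 bottleneck 3, total now 62

Maximum flow value: 62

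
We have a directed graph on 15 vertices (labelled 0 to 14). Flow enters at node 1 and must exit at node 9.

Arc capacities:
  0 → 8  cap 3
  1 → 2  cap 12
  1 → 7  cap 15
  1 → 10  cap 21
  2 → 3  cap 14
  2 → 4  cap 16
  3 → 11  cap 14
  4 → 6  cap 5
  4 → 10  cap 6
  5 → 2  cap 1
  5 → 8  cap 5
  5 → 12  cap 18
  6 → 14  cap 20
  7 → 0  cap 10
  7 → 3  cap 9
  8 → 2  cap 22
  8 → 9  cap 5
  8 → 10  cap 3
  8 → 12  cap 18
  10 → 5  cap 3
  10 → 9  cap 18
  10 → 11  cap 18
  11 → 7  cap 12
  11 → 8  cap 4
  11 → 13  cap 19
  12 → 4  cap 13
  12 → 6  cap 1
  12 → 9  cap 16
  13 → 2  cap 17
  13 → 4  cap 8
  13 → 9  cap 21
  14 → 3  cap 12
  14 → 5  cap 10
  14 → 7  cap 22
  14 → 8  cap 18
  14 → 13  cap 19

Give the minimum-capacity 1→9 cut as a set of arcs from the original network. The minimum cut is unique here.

augment #1: 1→10→9 push 18
augment #2: 1→7→0→8→9 push 3
augment #3: 1→10→5→8→9 push 2
augment #4: 1→10→5→12→9 push 1
augment #5: 1→2→3→11→13→9 push 12
augment #6: 1→7→3→11→13→9 push 2
augment #7: 1→7→3→2→4→6→14→13→9 push 5
augment #8: 1→7→3→2→4→10→11→13→9 push 2
max flow = 45; residual-reachable set from 1 gives S-side
cut edges (S→T): {(0,8), (1,2), (1,10), (7,3)} total cap 45

Min-cut arcs: {(0,8), (1,2), (1,10), (7,3)} (total capacity 45)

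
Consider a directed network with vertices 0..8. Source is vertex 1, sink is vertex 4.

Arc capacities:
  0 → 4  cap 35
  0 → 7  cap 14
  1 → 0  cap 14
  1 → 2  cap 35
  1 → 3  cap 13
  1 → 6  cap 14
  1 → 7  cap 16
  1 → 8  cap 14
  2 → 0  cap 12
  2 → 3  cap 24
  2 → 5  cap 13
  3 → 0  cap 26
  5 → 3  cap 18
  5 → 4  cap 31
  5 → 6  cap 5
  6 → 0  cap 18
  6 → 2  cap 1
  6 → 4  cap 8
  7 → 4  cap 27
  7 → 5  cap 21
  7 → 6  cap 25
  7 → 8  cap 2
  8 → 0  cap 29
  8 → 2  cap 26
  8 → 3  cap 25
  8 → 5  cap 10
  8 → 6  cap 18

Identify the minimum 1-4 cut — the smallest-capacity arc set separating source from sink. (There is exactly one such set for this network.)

augment #1: 1→0→4 push 14
augment #2: 1→6→4 push 8
augment #3: 1→7→4 push 16
augment #4: 1→2→0→4 push 12
augment #5: 1→2→5→4 push 13
augment #6: 1→3→0→4 push 9
augment #7: 1→8→5→4 push 10
augment #8: 1→3→0→7→4 push 4
augment #9: 1→6→0→7→4 push 6
augment #10: 1→8→0→7→4 push 1
augment #11: 1→8→0→7→5→4 push 3
max flow = 96; residual-reachable set from 1 gives S-side
cut edges (S→T): {(0,4), (0,7), (1,7), (2,5), (6,4), (8,5)} total cap 96

Min-cut arcs: {(0,4), (0,7), (1,7), (2,5), (6,4), (8,5)} (total capacity 96)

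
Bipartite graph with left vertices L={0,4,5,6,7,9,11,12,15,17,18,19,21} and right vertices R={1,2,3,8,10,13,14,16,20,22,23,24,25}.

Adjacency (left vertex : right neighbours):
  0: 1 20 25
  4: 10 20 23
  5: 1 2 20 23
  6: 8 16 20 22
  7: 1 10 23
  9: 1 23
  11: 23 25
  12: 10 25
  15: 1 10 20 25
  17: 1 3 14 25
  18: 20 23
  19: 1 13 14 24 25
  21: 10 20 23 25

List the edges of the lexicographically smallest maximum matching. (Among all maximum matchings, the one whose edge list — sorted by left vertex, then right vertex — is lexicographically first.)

|M| = 9 (so the lex-smallest maximum matching has 9 edges)
process left vertices in ascending order; for each, take the smallest-labelled available neighbour that still permits 9 edges overall, or leave it unmatched if none does
lex-smallest matching: {0-1, 4-10, 5-2, 6-8, 7-23, 11-25, 15-20, 17-3, 19-13}

Lex-smallest maximum matching: {(0,1), (4,10), (5,2), (6,8), (7,23), (11,25), (15,20), (17,3), (19,13)}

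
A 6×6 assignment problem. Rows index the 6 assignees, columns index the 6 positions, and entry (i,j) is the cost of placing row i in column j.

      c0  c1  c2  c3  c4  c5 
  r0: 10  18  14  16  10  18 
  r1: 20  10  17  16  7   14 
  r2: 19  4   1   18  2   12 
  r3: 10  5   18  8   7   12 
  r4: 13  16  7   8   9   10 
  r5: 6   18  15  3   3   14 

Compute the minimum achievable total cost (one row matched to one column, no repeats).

Minimum assignment cost: 36

optimal assignment: row0→col0 (cost 10), row1→col4 (cost 7), row2→col2 (cost 1), row3→col1 (cost 5), row4→col5 (cost 10), row5→col3 (cost 3)
total = 10 + 7 + 1 + 5 + 10 + 3 = 36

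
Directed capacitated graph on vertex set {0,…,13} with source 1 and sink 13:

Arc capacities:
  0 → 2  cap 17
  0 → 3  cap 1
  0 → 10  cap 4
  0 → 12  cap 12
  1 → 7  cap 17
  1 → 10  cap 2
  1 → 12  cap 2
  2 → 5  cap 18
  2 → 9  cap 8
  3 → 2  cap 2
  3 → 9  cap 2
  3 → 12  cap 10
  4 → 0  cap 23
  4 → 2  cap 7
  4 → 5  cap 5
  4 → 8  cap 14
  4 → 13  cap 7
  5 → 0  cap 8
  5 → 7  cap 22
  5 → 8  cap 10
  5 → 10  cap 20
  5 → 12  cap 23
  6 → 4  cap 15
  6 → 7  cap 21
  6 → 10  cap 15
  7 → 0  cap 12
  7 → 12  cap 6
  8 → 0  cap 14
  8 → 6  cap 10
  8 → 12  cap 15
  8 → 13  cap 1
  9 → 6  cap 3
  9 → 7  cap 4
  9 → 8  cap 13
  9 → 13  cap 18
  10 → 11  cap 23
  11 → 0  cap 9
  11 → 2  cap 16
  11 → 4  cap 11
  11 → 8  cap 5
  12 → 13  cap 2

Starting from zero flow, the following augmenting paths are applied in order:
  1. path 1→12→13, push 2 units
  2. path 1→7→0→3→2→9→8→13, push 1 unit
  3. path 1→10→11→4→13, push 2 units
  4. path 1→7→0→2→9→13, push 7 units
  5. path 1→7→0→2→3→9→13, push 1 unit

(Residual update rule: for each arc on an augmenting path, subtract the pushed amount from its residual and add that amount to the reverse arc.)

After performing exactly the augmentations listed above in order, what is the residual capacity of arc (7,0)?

Residual capacity of (7,0): 3

after path 1 (1→12→13, push 2): res(7,0)=12
after path 2 (1→7→0→3→2→9→8→13, push 1): res(7,0)=11
after path 3 (1→10→11→4→13, push 2): res(7,0)=11
after path 4 (1→7→0→2→9→13, push 7): res(7,0)=4
after path 5 (1→7→0→2→3→9→13, push 1): res(7,0)=3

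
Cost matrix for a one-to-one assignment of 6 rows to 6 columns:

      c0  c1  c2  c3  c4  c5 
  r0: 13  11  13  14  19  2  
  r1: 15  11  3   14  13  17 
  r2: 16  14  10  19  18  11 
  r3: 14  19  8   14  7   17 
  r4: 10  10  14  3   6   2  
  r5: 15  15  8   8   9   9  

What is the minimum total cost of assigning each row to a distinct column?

one of 2 optimal assignments: row0→col5 (cost 2), row1→col2 (cost 3), row2→col1 (cost 14), row3→col4 (cost 7), row4→col0 (cost 10), row5→col3 (cost 8)
total = 2 + 3 + 14 + 7 + 10 + 8 = 44

Minimum assignment cost: 44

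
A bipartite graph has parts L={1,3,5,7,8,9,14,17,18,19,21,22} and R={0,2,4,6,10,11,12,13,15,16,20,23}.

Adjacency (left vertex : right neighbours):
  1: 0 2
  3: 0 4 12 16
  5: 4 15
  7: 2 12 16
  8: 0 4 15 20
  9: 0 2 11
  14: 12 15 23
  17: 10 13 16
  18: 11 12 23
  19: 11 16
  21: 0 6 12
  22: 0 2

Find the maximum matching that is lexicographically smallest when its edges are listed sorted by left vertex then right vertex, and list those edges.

Lex-smallest maximum matching: {(1,0), (3,4), (5,15), (7,2), (8,20), (9,11), (14,12), (17,10), (18,23), (19,16), (21,6)}

|M| = 11 (so the lex-smallest maximum matching has 11 edges)
process left vertices in ascending order; for each, take the smallest-labelled available neighbour that still permits 11 edges overall, or leave it unmatched if none does
lex-smallest matching: {1-0, 3-4, 5-15, 7-2, 8-20, 9-11, 14-12, 17-10, 18-23, 19-16, 21-6}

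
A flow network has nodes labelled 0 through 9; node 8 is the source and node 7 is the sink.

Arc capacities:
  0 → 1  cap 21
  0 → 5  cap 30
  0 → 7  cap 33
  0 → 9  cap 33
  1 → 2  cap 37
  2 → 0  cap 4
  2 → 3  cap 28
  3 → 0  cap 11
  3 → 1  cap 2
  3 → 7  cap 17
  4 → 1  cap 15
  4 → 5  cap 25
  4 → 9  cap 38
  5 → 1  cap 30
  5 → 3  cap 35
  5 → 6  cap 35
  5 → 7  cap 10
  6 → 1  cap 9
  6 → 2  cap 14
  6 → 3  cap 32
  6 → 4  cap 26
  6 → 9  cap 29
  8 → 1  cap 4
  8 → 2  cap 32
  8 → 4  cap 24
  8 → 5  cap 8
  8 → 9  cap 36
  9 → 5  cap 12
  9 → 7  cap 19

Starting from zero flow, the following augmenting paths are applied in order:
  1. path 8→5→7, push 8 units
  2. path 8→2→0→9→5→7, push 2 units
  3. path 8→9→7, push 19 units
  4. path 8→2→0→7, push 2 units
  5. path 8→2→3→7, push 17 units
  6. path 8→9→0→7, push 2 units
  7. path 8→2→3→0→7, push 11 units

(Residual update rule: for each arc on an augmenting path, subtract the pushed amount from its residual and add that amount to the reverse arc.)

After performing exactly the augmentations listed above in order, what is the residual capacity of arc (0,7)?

Residual capacity of (0,7): 18

after path 1 (8→5→7, push 8): res(0,7)=33
after path 2 (8→2→0→9→5→7, push 2): res(0,7)=33
after path 3 (8→9→7, push 19): res(0,7)=33
after path 4 (8→2→0→7, push 2): res(0,7)=31
after path 5 (8→2→3→7, push 17): res(0,7)=31
after path 6 (8→9→0→7, push 2): res(0,7)=29
after path 7 (8→2→3→0→7, push 11): res(0,7)=18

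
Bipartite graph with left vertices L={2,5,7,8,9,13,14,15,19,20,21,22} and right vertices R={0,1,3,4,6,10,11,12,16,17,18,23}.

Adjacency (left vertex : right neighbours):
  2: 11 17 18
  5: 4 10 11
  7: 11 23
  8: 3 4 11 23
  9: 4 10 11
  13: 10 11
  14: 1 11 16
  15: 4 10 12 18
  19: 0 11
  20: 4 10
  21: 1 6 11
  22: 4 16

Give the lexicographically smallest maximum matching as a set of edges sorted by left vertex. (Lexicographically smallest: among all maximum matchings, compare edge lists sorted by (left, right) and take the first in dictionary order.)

|M| = 11 (so the lex-smallest maximum matching has 11 edges)
process left vertices in ascending order; for each, take the smallest-labelled available neighbour that still permits 11 edges overall, or leave it unmatched if none does
lex-smallest matching: {2-17, 5-4, 7-23, 8-3, 9-10, 13-11, 14-1, 15-12, 19-0, 21-6, 22-16}

Lex-smallest maximum matching: {(2,17), (5,4), (7,23), (8,3), (9,10), (13,11), (14,1), (15,12), (19,0), (21,6), (22,16)}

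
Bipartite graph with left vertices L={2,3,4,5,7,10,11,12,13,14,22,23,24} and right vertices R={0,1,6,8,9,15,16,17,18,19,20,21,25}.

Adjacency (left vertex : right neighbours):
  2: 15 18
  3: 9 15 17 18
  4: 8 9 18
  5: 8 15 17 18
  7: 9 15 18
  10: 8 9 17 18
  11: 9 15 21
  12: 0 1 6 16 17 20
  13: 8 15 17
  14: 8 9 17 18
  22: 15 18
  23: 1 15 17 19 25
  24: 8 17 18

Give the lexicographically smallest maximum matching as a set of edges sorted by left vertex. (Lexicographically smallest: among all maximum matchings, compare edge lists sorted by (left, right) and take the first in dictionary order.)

Lex-smallest maximum matching: {(2,15), (3,9), (4,8), (5,17), (7,18), (11,21), (12,0), (23,1)}

|M| = 8 (so the lex-smallest maximum matching has 8 edges)
process left vertices in ascending order; for each, take the smallest-labelled available neighbour that still permits 8 edges overall, or leave it unmatched if none does
lex-smallest matching: {2-15, 3-9, 4-8, 5-17, 7-18, 11-21, 12-0, 23-1}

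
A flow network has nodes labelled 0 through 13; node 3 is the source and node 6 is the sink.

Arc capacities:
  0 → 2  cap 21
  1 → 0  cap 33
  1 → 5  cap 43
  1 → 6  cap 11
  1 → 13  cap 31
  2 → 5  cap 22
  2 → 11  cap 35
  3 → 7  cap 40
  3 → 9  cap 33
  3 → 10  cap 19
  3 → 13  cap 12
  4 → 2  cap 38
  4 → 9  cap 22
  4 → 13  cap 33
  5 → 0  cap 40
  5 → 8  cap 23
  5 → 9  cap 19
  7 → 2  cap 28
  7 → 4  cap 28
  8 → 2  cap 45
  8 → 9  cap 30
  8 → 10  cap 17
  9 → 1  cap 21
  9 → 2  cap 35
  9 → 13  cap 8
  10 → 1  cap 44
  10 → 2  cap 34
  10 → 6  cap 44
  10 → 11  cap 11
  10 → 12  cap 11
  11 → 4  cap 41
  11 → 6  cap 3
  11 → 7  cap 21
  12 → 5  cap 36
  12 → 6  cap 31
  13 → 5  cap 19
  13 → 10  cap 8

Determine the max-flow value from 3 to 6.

augment #1: 3→10→6 bottleneck 19, total now 19
augment #2: 3→9→1→6 bottleneck 11, total now 30
augment #3: 3→13→10→6 bottleneck 8, total now 38
augment #4: 3→7→2→11→6 bottleneck 3, total now 41
augment #5: 3→13→5→8→10→6 bottleneck 4, total now 45
augment #6: 3→7→2→5→8→10→6 bottleneck 13, total now 58

Maximum flow value: 58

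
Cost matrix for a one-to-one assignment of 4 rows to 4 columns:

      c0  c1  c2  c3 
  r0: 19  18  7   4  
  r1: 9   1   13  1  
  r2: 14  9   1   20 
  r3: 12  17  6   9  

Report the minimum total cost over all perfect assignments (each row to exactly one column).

Minimum assignment cost: 18

optimal assignment: row0→col3 (cost 4), row1→col1 (cost 1), row2→col2 (cost 1), row3→col0 (cost 12)
total = 4 + 1 + 1 + 12 = 18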